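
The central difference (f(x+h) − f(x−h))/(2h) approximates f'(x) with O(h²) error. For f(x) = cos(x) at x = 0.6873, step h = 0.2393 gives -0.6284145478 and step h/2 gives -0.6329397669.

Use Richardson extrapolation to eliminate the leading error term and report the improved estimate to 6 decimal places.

-0.634448

With r = 2 the leading error scales as h^2, so the weight is 2^2 = 4.
Top: 4(-0.6329397669) − (-0.6284145478) = -1.9033445198
R = (-1.9033445198)/3 = -0.6344481733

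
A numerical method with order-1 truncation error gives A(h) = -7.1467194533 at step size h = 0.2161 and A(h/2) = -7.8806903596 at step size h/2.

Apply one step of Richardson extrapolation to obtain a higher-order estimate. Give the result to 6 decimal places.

-8.614661

Error is O(h^1); halving h shrinks it by 2^1 = 2.
2×(-7.8806903596) − (-7.1467194533) = -8.6146612659
(2×(-7.8806903596) − (-7.1467194533))/(2 − 1) = -8.6146612659
Correction |R − A(h/2)| = 7.340e-01; gap |A(h/2) − A(h)| = 7.340e-01.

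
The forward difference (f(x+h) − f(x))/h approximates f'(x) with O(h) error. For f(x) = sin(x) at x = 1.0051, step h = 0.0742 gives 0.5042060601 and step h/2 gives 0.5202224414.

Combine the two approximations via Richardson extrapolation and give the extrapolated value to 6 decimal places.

0.536239

r = 1: numerator weight 2, denominator 1.
Top: 2(0.5202224414) − (0.5042060601) = 0.5362388227
Denominator 2 − 1 = 1.
So the Richardson estimate is 0.5362388227.
Gap between inputs: 1.602e-02; correction applied: +0.0160163813.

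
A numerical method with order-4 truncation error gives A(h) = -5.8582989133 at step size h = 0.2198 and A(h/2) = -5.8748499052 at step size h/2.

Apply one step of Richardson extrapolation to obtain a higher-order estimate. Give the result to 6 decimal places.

Order 4 gives 2^r = 16 and 2^r − 1 = 15.
2^4·A(h/2) = -93.9975984832; minus A(h) gives -88.1392995699.
Extrapolated: (-88.1392995699) / 15 = -5.8759533047

-5.875953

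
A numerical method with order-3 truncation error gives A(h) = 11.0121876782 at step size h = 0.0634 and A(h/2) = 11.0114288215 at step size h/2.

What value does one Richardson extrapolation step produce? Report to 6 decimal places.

Method order is 3; weight 2^3 = 8.
8 × 11.0114288215 = 88.0914305720; 88.0914305720 − 11.0121876782 = 77.0792428938
(8 × 11.0114288215 − 11.0121876782)/(8 − 1) = 11.0113204134
Shift from A(h/2): −0.0001084081.

11.011320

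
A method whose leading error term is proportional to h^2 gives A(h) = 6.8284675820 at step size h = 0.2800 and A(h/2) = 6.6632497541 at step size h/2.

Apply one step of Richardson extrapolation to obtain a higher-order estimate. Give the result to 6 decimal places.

6.608177

With r = 2 the leading error scales as h^2, so the weight is 2^2 = 4.
4 × 6.6632497541 = 26.6529990164; 26.6529990164 − 6.8284675820 = 19.8245314344
Extrapolated: 19.8245314344 / 3 = 6.6081771448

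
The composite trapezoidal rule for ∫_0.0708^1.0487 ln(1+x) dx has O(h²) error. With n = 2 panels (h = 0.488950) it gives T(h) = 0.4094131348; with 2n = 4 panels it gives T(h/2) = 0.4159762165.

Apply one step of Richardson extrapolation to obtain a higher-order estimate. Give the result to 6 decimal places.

Error is O(h^2); halving h shrinks it by 2^2 = 4.
4×0.4159762165 = 1.6639048660; subtract 0.4094131348 → 1.2544917312
Divide by 2^2 − 1 = 3.
So the Richardson estimate is 0.4181639104.

0.418164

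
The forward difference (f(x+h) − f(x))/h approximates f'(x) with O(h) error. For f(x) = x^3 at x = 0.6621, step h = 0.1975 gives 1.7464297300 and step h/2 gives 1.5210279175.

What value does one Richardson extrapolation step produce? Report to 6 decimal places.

Error is O(h^1); halving h shrinks it by 2^1 = 2.
2×1.5210279175 = 3.0420558350; subtract 1.7464297300 → 1.2956261050
(2×1.5210279175 − 1.7464297300)/(2 − 1) = 1.2956261050

1.295626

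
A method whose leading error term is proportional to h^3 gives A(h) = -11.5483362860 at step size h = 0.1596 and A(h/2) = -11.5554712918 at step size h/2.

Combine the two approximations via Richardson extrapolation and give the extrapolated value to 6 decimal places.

-11.556491

Error is O(h^3); halving h shrinks it by 2^3 = 8.
Numerator 8·A(h/2) − A(h) = 8·(-11.5554712918) − (-11.5483362860) = -80.8954340484
Extrapolated: (-80.8954340484) / 7 = -11.5564905783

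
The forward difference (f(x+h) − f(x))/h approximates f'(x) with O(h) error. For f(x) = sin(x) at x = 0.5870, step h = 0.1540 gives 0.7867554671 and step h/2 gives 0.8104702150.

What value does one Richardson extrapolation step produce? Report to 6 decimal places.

0.834185

Order 1 gives 2^r = 2 and 2^r − 1 = 1.
2 × 0.8104702150 − 0.7867554671 = 0.8341849629
Divide by 2^1 − 1 = 1.
So the Richardson estimate is 0.8341849629.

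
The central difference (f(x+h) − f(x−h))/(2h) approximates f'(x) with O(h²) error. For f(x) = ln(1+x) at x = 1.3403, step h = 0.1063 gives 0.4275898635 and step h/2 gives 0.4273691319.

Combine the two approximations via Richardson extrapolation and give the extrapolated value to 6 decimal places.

0.427296

Method order is 2; weight 2^2 = 4.
Weighted: 1.7094765276 − 0.4275898635 = 1.2818866641
Denominator 4 − 1 = 3.
1.2818866641 ÷ 3 = 0.4272955547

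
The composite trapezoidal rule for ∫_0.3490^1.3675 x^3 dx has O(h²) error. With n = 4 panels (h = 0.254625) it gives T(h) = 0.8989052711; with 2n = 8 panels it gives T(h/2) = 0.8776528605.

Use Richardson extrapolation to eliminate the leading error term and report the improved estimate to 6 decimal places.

0.870569

Error is O(h^2); halving h shrinks it by 2^2 = 4.
Difference of the inputs: 0.8776528605 − 0.8989052711 = -0.0212524106
Divide by 2^2 − 1 = 3: (-0.0212524106)/3 = -0.0070841369
R = A(h/2) + (A(h/2) − A(h))/3 = 0.8776528605 − 0.0070841369 = 0.8705687236
Correction |R − A(h/2)| = 7.084e-03; gap |A(h/2) − A(h)| = 2.125e-02.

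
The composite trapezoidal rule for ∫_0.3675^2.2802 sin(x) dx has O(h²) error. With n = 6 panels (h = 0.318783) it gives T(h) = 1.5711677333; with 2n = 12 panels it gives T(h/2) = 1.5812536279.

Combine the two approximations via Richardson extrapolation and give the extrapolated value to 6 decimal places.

r = 2: numerator weight 4, denominator 3.
Weighted: 6.3250145116 − 1.5711677333 = 4.7538467783
Divide by 2^2 − 1 = 3.
R = 4.7538467783/3 = 1.5846155928

1.584616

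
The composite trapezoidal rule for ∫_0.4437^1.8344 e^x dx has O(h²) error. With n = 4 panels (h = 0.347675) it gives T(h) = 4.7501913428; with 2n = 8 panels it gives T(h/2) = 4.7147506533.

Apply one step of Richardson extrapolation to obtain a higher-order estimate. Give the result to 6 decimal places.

Leading term ∝ h^2; use weight 4 = 2^2.
4*4.7147506533 = 18.8590026132; 18.8590026132 − 4.7501913428 = 14.1088112704
Denominator 4 − 1 = 3.
Result: 4.7029370901
Shift from A(h/2): −0.0118135632.

4.702937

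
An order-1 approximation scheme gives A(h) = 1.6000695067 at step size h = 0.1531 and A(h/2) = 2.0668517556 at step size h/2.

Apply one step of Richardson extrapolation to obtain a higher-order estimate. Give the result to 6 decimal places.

2.533634

r = 1, so 2^r = 2.
Numerator 2 × A(h/2) − A(h) = 2 × 2.0668517556 − 1.6000695067 = 2.5336340045
Extrapolated: 2.5336340045 / 1 = 2.5336340045
Shift from A(h/2): +0.4667822489.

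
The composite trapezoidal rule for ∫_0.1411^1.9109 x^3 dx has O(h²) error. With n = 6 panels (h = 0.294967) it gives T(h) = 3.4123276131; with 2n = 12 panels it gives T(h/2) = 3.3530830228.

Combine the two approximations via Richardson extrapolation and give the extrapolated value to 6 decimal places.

3.333335

Error is O(h^2); halving h shrinks it by 2^2 = 4.
4×3.3530830228 = 13.4123320912; 13.4123320912 − 3.4123276131 = 10.0000044781
Divide by 2^2 − 1 = 3.
(4×3.3530830228 − 3.4123276131)/(4 − 1) = 3.3333348260
Gap between inputs: 5.924e-02; correction applied: −0.0197481968.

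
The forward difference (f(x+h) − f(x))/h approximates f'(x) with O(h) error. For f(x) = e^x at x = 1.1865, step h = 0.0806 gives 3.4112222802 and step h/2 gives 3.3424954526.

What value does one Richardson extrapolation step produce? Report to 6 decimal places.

r = 1, so 2^r = 2.
2^1*A(h/2) = 6.6849909052; minus A(h) gives 3.2737686250.
Denominator 2 − 1 = 1.
So the Richardson estimate is 3.2737686250.

3.273769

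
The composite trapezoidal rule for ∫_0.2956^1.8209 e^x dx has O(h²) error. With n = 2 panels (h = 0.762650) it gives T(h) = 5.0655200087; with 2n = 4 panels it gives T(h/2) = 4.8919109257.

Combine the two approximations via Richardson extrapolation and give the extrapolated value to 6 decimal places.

4.834041

Order 2 gives 2^r = 4 and 2^r − 1 = 3.
Top: 4(4.8919109257) − (5.0655200087) = 14.5021236941
14.5021236941 ÷ 3 = 4.8340412314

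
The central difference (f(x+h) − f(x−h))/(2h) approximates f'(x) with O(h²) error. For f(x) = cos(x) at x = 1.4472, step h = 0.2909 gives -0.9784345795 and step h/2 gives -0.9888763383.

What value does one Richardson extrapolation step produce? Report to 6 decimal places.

Order 2 gives 2^r = 4 and 2^r − 1 = 3.
4*(-0.9888763383) = -3.9555053532; (-3.9555053532) − (-0.9784345795) = -2.9770707737
Extrapolated: (-2.9770707737) / 3 = -0.9923569246
Gap between inputs: 1.044e-02; correction applied: −0.0034805863.

-0.992357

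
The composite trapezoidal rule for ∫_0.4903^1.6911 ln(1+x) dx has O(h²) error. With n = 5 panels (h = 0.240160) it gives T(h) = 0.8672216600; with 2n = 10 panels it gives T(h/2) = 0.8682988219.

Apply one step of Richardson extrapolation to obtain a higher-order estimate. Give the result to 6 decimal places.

Order 2 gives 2^r = 4 and 2^r − 1 = 3.
2^2*A(h/2) = 3.4731952876; minus A(h) gives 2.6059736276.
Denominator 4 − 1 = 3.
So the Richardson estimate is 0.8686578759.

0.868658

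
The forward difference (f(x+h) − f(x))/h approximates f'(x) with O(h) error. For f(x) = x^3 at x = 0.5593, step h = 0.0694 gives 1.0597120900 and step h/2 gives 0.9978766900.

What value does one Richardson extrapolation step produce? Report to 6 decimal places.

0.936041

With r = 1 the leading error scales as h^1, so the weight is 2^1 = 2.
Top: 2(0.9978766900) − (1.0597120900) = 0.9360412900
0.9360412900 ÷ 1 = 0.9360412900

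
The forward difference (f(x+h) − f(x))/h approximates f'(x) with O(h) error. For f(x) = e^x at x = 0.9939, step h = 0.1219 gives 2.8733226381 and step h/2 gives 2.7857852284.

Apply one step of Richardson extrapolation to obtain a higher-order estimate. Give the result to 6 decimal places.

Error is O(h^1); halving h shrinks it by 2^1 = 2.
Numerator 2*A(h/2) − A(h) = 2*2.7857852284 − 2.8733226381 = 2.6982478187
(2*2.7857852284 − 2.8733226381)/(2 − 1) = 2.6982478187

2.698248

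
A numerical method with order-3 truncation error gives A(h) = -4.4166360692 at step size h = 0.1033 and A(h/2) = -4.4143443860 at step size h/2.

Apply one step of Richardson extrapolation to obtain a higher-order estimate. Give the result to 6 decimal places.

Leading term ∝ h^3; use weight 8 = 2^3.
2^3*A(h/2) = -35.3147550880; minus A(h) gives -30.8981190188.
(-30.8981190188) ÷ 7 = -4.4140170027
Correction |R − A(h/2)| = 3.274e-04; gap |A(h/2) − A(h)| = 2.292e-03.

-4.414017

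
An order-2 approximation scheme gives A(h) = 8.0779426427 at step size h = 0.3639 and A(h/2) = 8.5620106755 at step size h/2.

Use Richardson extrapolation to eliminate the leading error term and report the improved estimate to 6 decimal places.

Error is O(h^2); halving h shrinks it by 2^2 = 4.
Numerator 4*A(h/2) − A(h) = 4*8.5620106755 − 8.0779426427 = 26.1701000593
Divide by 2^2 − 1 = 3.
So the Richardson estimate is 8.7233666864.
Shift from A(h/2): +0.1613560109.

8.723367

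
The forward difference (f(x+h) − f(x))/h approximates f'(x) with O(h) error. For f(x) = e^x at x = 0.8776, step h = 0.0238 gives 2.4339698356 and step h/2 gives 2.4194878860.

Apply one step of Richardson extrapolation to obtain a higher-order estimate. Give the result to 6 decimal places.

r = 1, so 2^r = 2.
Numerator 2×A(h/2) − A(h) = 2×2.4194878860 − 2.4339698356 = 2.4050059364
Denominator 2 − 1 = 1.
So the Richardson estimate is 2.4050059364.
Correction |R − A(h/2)| = 1.448e-02; gap |A(h/2) − A(h)| = 1.448e-02.

2.405006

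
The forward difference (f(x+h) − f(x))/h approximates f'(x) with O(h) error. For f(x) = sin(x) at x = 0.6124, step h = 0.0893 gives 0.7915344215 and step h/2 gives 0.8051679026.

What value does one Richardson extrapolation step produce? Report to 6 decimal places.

Error is O(h^1); halving h shrinks it by 2^1 = 2.
Difference of the inputs: 0.8051679026 − 0.7915344215 = 0.0136334811
Divide by 2^1 − 1 = 1: 0.0136334811/1 = 0.0136334811
R = 0.8051679026 + 0.0136334811 = 0.8188013837

0.818801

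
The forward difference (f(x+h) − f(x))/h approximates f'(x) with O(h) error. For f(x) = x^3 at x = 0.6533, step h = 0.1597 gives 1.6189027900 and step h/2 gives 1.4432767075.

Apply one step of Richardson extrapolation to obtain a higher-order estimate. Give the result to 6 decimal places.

r = 1, so 2^r = 2.
2×1.4432767075 − 1.6189027900 = 1.2676506250
R = 1.2676506250/1 = 1.2676506250

1.267651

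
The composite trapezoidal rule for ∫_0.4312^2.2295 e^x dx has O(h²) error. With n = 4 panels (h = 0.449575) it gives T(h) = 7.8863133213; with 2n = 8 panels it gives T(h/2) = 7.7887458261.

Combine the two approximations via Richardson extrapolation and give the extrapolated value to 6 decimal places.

r = 2, so 2^r = 4.
Top: 4(7.7887458261) − (7.8863133213) = 23.2686699831
23.2686699831 ÷ 3 = 7.7562233277
Correction |R − A(h/2)| = 3.252e-02; gap |A(h/2) − A(h)| = 9.757e-02.

7.756223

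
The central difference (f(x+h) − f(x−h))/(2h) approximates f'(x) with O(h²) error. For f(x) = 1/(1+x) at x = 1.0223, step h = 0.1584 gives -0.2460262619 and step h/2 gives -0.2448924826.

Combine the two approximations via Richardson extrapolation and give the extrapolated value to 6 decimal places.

-0.244515

The method has order 2: 2^2 = 4.
A(h/2) − A(h) = -0.2448924826 − (-0.2460262619) = 0.0011337793
Correction (A(h/2) − A(h))/(4 − 1) = 0.0011337793/3 = 0.0003779264
R = A(h/2) + (A(h/2) − A(h))/3 = -0.2448924826 + 0.0003779264 = -0.2445145562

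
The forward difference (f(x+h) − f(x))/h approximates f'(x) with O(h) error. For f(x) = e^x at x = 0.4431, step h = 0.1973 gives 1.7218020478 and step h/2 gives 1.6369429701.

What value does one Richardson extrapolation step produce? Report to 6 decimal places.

1.552084

With r = 1 the leading error scales as h^1, so the weight is 2^1 = 2.
Top: 2(1.6369429701) − (1.7218020478) = 1.5520838924
Denominator 2 − 1 = 1.
Result: 1.5520838924
Shift from A(h/2): −0.0848590777.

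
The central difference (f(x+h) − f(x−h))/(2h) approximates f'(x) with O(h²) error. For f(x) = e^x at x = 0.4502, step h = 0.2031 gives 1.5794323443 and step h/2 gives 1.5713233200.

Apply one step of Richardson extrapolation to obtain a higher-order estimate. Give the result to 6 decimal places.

1.568620

Order 2 gives 2^r = 4 and 2^r − 1 = 3.
4·1.5713233200 = 6.2852932800; subtract 1.5794323443 → 4.7058609357
R = 4.7058609357/3 = 1.5686203119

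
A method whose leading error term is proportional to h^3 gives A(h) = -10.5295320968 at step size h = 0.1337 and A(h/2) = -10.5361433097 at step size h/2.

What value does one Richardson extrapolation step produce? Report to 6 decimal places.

r = 3, so 2^r = 8.
Difference of the inputs: -10.5361433097 − (-10.5295320968) = -0.0066112129
Correction (A(h/2) − A(h))/(8 − 1) = (-0.0066112129)/7 = -0.0009444590
R = -10.5361433097 − 0.0009444590 = -10.5370877687

-10.537088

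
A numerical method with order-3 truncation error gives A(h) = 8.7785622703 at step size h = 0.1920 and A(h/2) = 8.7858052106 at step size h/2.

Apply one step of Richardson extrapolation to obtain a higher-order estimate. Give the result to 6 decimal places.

8.786840

r = 3: numerator weight 8, denominator 7.
Difference of the inputs: 8.7858052106 − 8.7785622703 = 0.0072429403
Divide by 2^3 − 1 = 7: 0.0072429403/7 = 0.0010347058
R = 8.7858052106 + 0.0010347058 = 8.7868399164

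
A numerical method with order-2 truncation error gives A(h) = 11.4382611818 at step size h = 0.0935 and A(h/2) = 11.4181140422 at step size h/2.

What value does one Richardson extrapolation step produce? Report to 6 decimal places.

11.411398

r = 2: numerator weight 4, denominator 3.
4 × 11.4181140422 − 11.4382611818 = 34.2341949870
34.2341949870 ÷ 3 = 11.4113983290
Correction |R − A(h/2)| = 6.716e-03; gap |A(h/2) − A(h)| = 2.015e-02.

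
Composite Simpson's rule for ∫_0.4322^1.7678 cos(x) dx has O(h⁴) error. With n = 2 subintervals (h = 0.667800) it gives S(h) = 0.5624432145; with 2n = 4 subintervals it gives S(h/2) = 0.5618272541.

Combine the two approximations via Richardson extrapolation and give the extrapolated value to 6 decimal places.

0.561786

Error is O(h^4); halving h shrinks it by 2^4 = 16.
16·0.5618272541 − 0.5624432145 = 8.4267928511
Divide by 2^4 − 1 = 15.
Extrapolated: 8.4267928511 / 15 = 0.5617861901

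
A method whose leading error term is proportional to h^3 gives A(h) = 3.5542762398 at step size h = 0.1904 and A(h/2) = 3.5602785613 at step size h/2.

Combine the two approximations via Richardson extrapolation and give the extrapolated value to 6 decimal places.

Order 3 gives 2^r = 8 and 2^r − 1 = 7.
8×3.5602785613 − 3.5542762398 = 24.9279522506
(8×3.5602785613 − 3.5542762398)/(8 − 1) = 3.5611360358
Shift from A(h/2): +0.0008574745.

3.561136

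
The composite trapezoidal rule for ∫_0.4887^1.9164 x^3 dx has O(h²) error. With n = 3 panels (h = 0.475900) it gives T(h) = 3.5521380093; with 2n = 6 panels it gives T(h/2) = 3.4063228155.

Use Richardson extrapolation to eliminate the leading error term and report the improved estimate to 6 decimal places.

3.357718

r = 2, so 2^r = 4.
2^2·A(h/2) = 13.6252912620; minus A(h) gives 10.0731532527.
Denominator 4 − 1 = 3.
Result: 3.3577177509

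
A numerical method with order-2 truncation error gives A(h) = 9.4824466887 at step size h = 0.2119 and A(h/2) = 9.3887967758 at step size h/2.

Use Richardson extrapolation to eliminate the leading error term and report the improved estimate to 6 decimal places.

With r = 2 the leading error scales as h^2, so the weight is 2^2 = 4.
2^2×A(h/2) = 37.5551871032; minus A(h) gives 28.0727404145.
(4×9.3887967758 − 9.4824466887)/(4 − 1) = 9.3575801382
Gap between inputs: 9.365e-02; correction applied: −0.0312166376.

9.357580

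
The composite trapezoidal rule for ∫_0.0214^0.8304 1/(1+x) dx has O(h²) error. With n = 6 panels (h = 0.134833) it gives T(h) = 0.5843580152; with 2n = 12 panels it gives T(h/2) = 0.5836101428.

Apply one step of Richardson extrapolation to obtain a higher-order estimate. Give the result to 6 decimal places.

0.583361

The method has order 2: 2^2 = 4.
2^2 × A(h/2) = 2.3344405712; minus A(h) gives 1.7500825560.
Divide by 2^2 − 1 = 3.
1.7500825560 ÷ 3 = 0.5833608520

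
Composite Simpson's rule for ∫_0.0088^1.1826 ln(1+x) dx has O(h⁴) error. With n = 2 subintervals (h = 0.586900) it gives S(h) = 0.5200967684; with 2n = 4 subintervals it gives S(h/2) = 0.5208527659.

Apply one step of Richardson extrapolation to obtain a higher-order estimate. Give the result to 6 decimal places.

0.520903

The method has order 4: 2^4 = 16.
Numerator 16×A(h/2) − A(h) = 16×0.5208527659 − 0.5200967684 = 7.8135474860
Extrapolated: 7.8135474860 / 15 = 0.5209031657
Shift from A(h/2): +0.0000503998.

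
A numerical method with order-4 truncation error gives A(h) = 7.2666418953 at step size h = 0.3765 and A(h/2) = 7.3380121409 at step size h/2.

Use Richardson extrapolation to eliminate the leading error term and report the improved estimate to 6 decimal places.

Order 4 gives 2^r = 16 and 2^r − 1 = 15.
Numerator 16×A(h/2) − A(h) = 16×7.3380121409 − 7.2666418953 = 110.1415523591
Divide by 2^4 − 1 = 15.
Extrapolated: 110.1415523591 / 15 = 7.3427701573
Correction |R − A(h/2)| = 4.758e-03; gap |A(h/2) − A(h)| = 7.137e-02.

7.342770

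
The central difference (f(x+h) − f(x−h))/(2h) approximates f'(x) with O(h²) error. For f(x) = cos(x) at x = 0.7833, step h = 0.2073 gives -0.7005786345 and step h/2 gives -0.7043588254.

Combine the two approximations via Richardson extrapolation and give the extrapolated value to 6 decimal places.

Method order is 2; weight 2^2 = 4.
4 × (-0.7043588254) − (-0.7005786345) = -2.1168566671
(4 × (-0.7043588254) − (-0.7005786345))/(4 − 1) = -0.7056188890
Gap between inputs: 3.780e-03; correction applied: −0.0012600636.

-0.705619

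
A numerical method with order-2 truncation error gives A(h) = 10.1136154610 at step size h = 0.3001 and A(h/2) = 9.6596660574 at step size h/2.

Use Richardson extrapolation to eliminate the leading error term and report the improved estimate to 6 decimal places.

9.508350

With r = 2 the leading error scales as h^2, so the weight is 2^2 = 4.
4 × 9.6596660574 − 10.1136154610 = 28.5250487686
Denominator 4 − 1 = 3.
(4 × 9.6596660574 − 10.1136154610)/(4 − 1) = 9.5083495895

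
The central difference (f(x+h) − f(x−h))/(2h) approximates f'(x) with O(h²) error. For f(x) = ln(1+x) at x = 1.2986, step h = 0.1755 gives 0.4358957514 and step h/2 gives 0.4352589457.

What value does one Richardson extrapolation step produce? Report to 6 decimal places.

0.435047

r = 2: numerator weight 4, denominator 3.
Difference of the inputs: 0.4352589457 − 0.4358957514 = -0.0006368057
Divide by 2^2 − 1 = 3: (-0.0006368057)/3 = -0.0002122686
R = 0.4352589457 − 0.0002122686 = 0.4350466771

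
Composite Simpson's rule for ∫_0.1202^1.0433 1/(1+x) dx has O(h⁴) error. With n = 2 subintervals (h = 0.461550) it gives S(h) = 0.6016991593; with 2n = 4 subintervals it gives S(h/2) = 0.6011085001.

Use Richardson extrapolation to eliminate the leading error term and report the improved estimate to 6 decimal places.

0.601069

r = 4: numerator weight 16, denominator 15.
16·0.6011085001 − 0.6016991593 = 9.0160368423
Extrapolated: 9.0160368423 / 15 = 0.6010691228
Gap between inputs: 5.907e-04; correction applied: −0.0000393773.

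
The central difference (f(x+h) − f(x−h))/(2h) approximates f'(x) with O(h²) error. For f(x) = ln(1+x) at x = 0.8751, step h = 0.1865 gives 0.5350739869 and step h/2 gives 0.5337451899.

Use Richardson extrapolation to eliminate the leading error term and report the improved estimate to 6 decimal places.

0.533302

With r = 2 the leading error scales as h^2, so the weight is 2^2 = 4.
Weighted: 2.1349807596 − 0.5350739869 = 1.5999067727
R = 1.5999067727/3 = 0.5333022576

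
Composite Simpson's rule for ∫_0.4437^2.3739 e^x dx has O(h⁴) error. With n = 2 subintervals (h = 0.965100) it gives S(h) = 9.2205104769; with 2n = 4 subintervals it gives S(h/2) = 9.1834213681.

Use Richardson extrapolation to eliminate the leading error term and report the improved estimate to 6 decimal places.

9.180949

The method has order 4: 2^4 = 16.
Top: 16(9.1834213681) − (9.2205104769) = 137.7142314127
Divide by 2^4 − 1 = 15.
(16·9.1834213681 − 9.2205104769)/(16 − 1) = 9.1809487608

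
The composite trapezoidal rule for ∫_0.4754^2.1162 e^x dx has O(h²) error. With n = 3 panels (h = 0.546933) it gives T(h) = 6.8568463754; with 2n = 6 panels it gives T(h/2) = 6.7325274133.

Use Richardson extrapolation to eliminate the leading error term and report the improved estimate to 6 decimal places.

Order 2 gives 2^r = 4 and 2^r − 1 = 3.
2^2×A(h/2) = 26.9301096532; minus A(h) gives 20.0732632778.
(4×6.7325274133 − 6.8568463754)/(4 − 1) = 6.6910877593

6.691088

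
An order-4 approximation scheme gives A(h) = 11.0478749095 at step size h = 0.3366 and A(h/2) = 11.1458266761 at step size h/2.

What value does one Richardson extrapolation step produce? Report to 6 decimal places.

Error is O(h^4); halving h shrinks it by 2^4 = 16.
2^4 × A(h/2) = 178.3332268176; minus A(h) gives 167.2853519081.
R = 167.2853519081/15 = 11.1523567939

11.152357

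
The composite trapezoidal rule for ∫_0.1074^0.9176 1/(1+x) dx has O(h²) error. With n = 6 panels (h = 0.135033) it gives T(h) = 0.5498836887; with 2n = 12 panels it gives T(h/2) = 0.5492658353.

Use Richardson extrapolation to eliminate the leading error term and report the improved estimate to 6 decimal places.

0.549060

Order 2 gives 2^r = 4 and 2^r − 1 = 3.
4*0.5492658353 − 0.5498836887 = 1.6471796525
R = 1.6471796525/3 = 0.5490598842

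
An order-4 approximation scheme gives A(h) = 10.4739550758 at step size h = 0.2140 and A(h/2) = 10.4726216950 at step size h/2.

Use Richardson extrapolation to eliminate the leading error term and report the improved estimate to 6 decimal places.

Method order is 4; weight 2^4 = 16.
16*10.4726216950 − 10.4739550758 = 157.0879920442
(16*10.4726216950 − 10.4739550758)/(16 − 1) = 10.4725328029

10.472533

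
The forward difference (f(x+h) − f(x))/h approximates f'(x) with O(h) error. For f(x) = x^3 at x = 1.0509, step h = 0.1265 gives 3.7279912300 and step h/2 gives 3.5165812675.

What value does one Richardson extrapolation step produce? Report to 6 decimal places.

3.305171

Leading term ∝ h^1; use weight 2 = 2^1.
Weighted: 7.0331625350 − 3.7279912300 = 3.3051713050
(2×3.5165812675 − 3.7279912300)/(2 − 1) = 3.3051713050
Shift from A(h/2): −0.2114099625.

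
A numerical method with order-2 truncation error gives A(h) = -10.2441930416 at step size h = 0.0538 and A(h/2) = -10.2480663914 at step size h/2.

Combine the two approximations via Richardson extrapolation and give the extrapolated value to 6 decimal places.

r = 2: numerator weight 4, denominator 3.
4×(-10.2480663914) − (-10.2441930416) = -30.7480725240
Extrapolated: (-30.7480725240) / 3 = -10.2493575080

-10.249358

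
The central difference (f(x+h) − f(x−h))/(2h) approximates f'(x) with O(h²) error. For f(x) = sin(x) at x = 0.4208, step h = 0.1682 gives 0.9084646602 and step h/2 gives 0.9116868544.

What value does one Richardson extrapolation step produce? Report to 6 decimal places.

0.912761

Order 2 gives 2^r = 4 and 2^r − 1 = 3.
Numerator 4·A(h/2) − A(h) = 4·0.9116868544 − 0.9084646602 = 2.7382827574
Denominator 4 − 1 = 3.
Extrapolated: 2.7382827574 / 3 = 0.9127609191
Gap between inputs: 3.222e-03; correction applied: +0.0010740647.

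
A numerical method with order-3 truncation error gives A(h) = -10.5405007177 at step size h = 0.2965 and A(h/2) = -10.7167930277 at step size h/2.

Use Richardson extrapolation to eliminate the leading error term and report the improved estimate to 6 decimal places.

Order 3 gives 2^r = 8 and 2^r − 1 = 7.
Weighted: (-85.7343442216) − (-10.5405007177) = -75.1938435039
Divide by 2^3 − 1 = 7.
So the Richardson estimate is -10.7419776434.
Correction |R − A(h/2)| = 2.518e-02; gap |A(h/2) − A(h)| = 1.763e-01.

-10.741978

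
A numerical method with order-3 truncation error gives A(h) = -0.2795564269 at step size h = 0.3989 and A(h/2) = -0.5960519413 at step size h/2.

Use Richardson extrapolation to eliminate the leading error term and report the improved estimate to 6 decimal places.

-0.641266

Order 3 gives 2^r = 8 and 2^r − 1 = 7.
8 × (-0.5960519413) = -4.7684155304; (-4.7684155304) − (-0.2795564269) = -4.4888591035
Divide by 2^3 − 1 = 7.
(8 × (-0.5960519413) − (-0.2795564269))/(8 − 1) = -0.6412655862
Gap between inputs: 3.165e-01; correction applied: −0.0452136449.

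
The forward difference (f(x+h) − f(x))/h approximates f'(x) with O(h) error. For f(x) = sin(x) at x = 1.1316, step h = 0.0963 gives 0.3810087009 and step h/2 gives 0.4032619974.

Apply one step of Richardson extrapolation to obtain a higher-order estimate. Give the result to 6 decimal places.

0.425515

r = 1, so 2^r = 2.
Top: 2(0.4032619974) − (0.3810087009) = 0.4255152939
(2×0.4032619974 − 0.3810087009)/(2 − 1) = 0.4255152939
Shift from A(h/2): +0.0222532965.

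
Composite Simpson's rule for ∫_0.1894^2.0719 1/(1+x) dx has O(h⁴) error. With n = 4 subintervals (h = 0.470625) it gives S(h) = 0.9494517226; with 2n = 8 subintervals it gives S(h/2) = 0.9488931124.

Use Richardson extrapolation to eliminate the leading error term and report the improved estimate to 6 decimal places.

0.948856

Order 4 gives 2^r = 16 and 2^r − 1 = 15.
16*0.9488931124 = 15.1822897984; subtract 0.9494517226 → 14.2328380758
Divide by 2^4 − 1 = 15.
Result: 0.9488558717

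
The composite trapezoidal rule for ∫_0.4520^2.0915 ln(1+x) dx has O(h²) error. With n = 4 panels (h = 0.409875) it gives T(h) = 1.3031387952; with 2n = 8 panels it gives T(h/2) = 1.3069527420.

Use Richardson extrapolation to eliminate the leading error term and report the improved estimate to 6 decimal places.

1.308224

Leading term ∝ h^2; use weight 4 = 2^2.
Numerator 4 × A(h/2) − A(h) = 4 × 1.3069527420 − 1.3031387952 = 3.9246721728
Extrapolated: 3.9246721728 / 3 = 1.3082240576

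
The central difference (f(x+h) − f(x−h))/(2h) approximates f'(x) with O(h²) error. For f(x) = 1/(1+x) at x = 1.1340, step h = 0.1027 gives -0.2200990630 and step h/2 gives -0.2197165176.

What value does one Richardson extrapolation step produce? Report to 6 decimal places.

With r = 2 the leading error scales as h^2, so the weight is 2^2 = 4.
Difference of the inputs: -0.2197165176 − (-0.2200990630) = 0.0003825454
Correction (A(h/2) − A(h))/(4 − 1) = 0.0003825454/3 = 0.0001275151
R = -0.2197165176 + 0.0001275151 = -0.2195890025

-0.219589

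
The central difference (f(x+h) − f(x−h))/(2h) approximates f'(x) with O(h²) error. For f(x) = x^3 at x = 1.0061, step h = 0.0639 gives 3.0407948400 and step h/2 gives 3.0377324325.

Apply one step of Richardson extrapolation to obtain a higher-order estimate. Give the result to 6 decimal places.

3.036712

r = 2, so 2^r = 4.
Top: 4(3.0377324325) − (3.0407948400) = 9.1101348900
Denominator 4 − 1 = 3.
So the Richardson estimate is 3.0367116300.
Shift from A(h/2): −0.0010208025.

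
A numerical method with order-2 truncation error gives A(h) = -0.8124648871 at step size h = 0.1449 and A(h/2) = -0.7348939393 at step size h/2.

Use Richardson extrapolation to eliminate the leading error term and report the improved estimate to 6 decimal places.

Error is O(h^2); halving h shrinks it by 2^2 = 4.
4×(-0.7348939393) = -2.9395757572; (-2.9395757572) − (-0.8124648871) = -2.1271108701
Divide by 2^2 − 1 = 3.
Extrapolated: (-2.1271108701) / 3 = -0.7090369567

-0.709037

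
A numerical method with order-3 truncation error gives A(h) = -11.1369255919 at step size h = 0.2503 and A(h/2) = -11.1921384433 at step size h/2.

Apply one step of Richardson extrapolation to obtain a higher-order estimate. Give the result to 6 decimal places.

-11.200026

Order 3 gives 2^r = 8 and 2^r − 1 = 7.
8 × (-11.1921384433) = -89.5371075464; (-89.5371075464) − (-11.1369255919) = -78.4001819545
Extrapolated: (-78.4001819545) / 7 = -11.2000259935
Correction |R − A(h/2)| = 7.888e-03; gap |A(h/2) − A(h)| = 5.521e-02.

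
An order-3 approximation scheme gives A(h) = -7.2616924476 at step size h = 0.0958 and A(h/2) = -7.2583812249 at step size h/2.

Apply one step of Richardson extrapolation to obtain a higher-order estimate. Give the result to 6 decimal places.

-7.257908

r = 3, so 2^r = 8.
8×(-7.2583812249) = -58.0670497992; (-58.0670497992) − (-7.2616924476) = -50.8053573516
Divide by 2^3 − 1 = 7.
Result: -7.2579081931
Correction |R − A(h/2)| = 4.730e-04; gap |A(h/2) − A(h)| = 3.311e-03.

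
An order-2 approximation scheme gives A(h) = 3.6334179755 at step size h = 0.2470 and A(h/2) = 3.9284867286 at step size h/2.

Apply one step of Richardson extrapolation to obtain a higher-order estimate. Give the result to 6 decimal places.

Error is O(h^2); halving h shrinks it by 2^2 = 4.
4×3.9284867286 − 3.6334179755 = 12.0805289389
Denominator 4 − 1 = 3.
(4×3.9284867286 − 3.6334179755)/(4 − 1) = 4.0268429796
Gap between inputs: 2.951e-01; correction applied: +0.0983562510.

4.026843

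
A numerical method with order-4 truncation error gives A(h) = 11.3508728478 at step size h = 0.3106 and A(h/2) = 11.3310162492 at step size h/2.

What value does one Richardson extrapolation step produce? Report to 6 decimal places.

11.329692

Error is O(h^4); halving h shrinks it by 2^4 = 16.
16×11.3310162492 = 181.2962599872; subtract 11.3508728478 → 169.9453871394
169.9453871394 ÷ 15 = 11.3296924760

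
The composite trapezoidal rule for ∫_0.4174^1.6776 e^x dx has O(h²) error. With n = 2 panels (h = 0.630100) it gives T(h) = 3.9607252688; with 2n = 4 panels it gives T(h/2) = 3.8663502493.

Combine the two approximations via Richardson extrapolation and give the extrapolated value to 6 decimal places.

Leading term ∝ h^2; use weight 4 = 2^2.
4*3.8663502493 = 15.4654009972; subtract 3.9607252688 → 11.5046757284
11.5046757284 ÷ 3 = 3.8348919095
Gap between inputs: 9.438e-02; correction applied: −0.0314583398.

3.834892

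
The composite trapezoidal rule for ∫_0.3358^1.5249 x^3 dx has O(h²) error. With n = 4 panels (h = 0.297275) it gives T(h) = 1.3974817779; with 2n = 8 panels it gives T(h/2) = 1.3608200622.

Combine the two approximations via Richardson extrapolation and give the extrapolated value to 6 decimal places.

1.348599

Error is O(h^2); halving h shrinks it by 2^2 = 4.
Top: 4(1.3608200622) − (1.3974817779) = 4.0457984709
Extrapolated: 4.0457984709 / 3 = 1.3485994903
Shift from A(h/2): −0.0122205719.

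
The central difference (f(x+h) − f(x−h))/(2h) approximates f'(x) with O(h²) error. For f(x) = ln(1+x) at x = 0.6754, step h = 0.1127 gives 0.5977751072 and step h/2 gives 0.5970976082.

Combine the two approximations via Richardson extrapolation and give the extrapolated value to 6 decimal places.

Method order is 2; weight 2^2 = 4.
Top: 4(0.5970976082) − (0.5977751072) = 1.7906153256
Denominator 4 − 1 = 3.
(4*0.5970976082 − 0.5977751072)/(4 − 1) = 0.5968717752

0.596872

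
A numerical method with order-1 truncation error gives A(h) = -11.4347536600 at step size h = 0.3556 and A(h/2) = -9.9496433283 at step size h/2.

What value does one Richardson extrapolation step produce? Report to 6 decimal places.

-8.464533

Leading term ∝ h^1; use weight 2 = 2^1.
A(h/2) − A(h) = -9.9496433283 − (-11.4347536600) = 1.4851103317
Divide by 2^1 − 1 = 1: 1.4851103317/1 = 1.4851103317
R = A(h/2) + (A(h/2) − A(h))/1 = -9.9496433283 + 1.4851103317 = -8.4645329966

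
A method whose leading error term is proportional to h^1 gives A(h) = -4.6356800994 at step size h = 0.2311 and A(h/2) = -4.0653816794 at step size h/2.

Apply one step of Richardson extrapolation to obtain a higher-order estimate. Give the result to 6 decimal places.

Leading term ∝ h^1; use weight 2 = 2^1.
2 × (-4.0653816794) = -8.1307633588; subtract (-4.6356800994) → -3.4950832594
Denominator 2 − 1 = 1.
(-3.4950832594) ÷ 1 = -3.4950832594
Shift from A(h/2): +0.5702984200.

-3.495083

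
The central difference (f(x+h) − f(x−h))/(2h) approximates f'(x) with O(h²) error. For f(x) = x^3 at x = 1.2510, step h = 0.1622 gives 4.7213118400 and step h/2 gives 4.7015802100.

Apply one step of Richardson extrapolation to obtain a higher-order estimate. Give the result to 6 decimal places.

4.695003

Method order is 2; weight 2^2 = 4.
4×4.7015802100 = 18.8063208400; 18.8063208400 − 4.7213118400 = 14.0850090000
R = 14.0850090000/3 = 4.6950030000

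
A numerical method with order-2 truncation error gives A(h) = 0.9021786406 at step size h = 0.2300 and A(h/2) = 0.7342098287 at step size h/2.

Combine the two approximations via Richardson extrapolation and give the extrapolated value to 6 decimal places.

Leading term ∝ h^2; use weight 4 = 2^2.
4×0.7342098287 = 2.9368393148; subtract 0.9021786406 → 2.0346606742
Denominator 4 − 1 = 3.
Extrapolated: 2.0346606742 / 3 = 0.6782202247
Gap between inputs: 1.680e-01; correction applied: −0.0559896040.

0.678220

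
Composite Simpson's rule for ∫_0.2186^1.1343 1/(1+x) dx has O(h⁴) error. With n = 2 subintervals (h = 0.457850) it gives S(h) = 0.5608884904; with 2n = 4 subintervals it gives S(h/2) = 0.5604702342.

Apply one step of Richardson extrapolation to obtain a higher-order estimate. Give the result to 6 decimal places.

Order 4 gives 2^r = 16 and 2^r − 1 = 15.
16×0.5604702342 = 8.9675237472; 8.9675237472 − 0.5608884904 = 8.4066352568
Divide by 2^4 − 1 = 15.
Extrapolated: 8.4066352568 / 15 = 0.5604423505
Correction |R − A(h/2)| = 2.788e-05; gap |A(h/2) − A(h)| = 4.183e-04.

0.560442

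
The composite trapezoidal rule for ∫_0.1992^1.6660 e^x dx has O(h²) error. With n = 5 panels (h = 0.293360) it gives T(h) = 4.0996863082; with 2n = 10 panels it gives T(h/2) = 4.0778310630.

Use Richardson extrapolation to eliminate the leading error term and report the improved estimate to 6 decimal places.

4.070546

Leading term ∝ h^2; use weight 4 = 2^2.
4·4.0778310630 = 16.3113242520; 16.3113242520 − 4.0996863082 = 12.2116379438
Divide by 2^2 − 1 = 3.
(4·4.0778310630 − 4.0996863082)/(4 − 1) = 4.0705459813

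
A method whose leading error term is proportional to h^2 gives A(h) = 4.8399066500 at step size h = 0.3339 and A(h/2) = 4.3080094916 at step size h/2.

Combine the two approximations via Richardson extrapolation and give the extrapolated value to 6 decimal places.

4.130710

Leading term ∝ h^2; use weight 4 = 2^2.
2^2*A(h/2) = 17.2320379664; minus A(h) gives 12.3921313164.
Divide by 2^2 − 1 = 3.
12.3921313164 ÷ 3 = 4.1307104388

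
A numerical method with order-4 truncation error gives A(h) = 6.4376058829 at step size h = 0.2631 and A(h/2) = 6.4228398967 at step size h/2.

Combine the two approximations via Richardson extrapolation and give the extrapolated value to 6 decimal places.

6.421855

Leading term ∝ h^4; use weight 16 = 2^4.
16·6.4228398967 = 102.7654383472; 102.7654383472 − 6.4376058829 = 96.3278324643
Divide by 2^4 − 1 = 15.
R = 96.3278324643/15 = 6.4218554976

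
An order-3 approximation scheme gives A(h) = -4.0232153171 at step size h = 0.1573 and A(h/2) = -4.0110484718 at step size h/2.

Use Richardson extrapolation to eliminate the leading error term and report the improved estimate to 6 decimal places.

-4.009310

Method order is 3; weight 2^3 = 8.
Weighted: (-32.0883877744) − (-4.0232153171) = -28.0651724573
Divide by 2^3 − 1 = 7.
(-28.0651724573) ÷ 7 = -4.0093103510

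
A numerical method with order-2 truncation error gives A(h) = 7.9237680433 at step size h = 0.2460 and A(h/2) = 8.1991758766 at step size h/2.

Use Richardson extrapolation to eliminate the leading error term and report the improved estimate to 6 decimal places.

8.290978

The method has order 2: 2^2 = 4.
4*8.1991758766 = 32.7967035064; subtract 7.9237680433 → 24.8729354631
(4*8.1991758766 − 7.9237680433)/(4 − 1) = 8.2909784877
Correction |R − A(h/2)| = 9.180e-02; gap |A(h/2) − A(h)| = 2.754e-01.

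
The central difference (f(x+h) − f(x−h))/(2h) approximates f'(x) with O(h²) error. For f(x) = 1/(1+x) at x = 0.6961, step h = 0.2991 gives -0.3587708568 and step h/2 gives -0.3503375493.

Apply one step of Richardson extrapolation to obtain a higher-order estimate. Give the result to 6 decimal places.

-0.347526

Method order is 2; weight 2^2 = 4.
Numerator 4×A(h/2) − A(h) = 4×(-0.3503375493) − (-0.3587708568) = -1.0425793404
Divide by 2^2 − 1 = 3.
(-1.0425793404) ÷ 3 = -0.3475264468
Gap between inputs: 8.433e-03; correction applied: +0.0028111025.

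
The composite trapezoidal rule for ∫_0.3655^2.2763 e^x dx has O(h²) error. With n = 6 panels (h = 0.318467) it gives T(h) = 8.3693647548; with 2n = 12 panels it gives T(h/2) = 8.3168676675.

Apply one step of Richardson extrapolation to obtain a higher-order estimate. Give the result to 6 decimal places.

8.299369

Method order is 2; weight 2^2 = 4.
A(h/2) − A(h) = 8.3168676675 − 8.3693647548 = -0.0524970873
Correction (A(h/2) − A(h))/(4 − 1) = (-0.0524970873)/3 = -0.0174990291
R = 8.3168676675 − 0.0174990291 = 8.2993686384
Gap between inputs: 5.250e-02; correction applied: −0.0174990291.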